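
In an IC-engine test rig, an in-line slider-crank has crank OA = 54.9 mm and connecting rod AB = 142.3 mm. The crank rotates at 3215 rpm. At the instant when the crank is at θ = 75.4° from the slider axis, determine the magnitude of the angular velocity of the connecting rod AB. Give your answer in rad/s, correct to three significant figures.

35.3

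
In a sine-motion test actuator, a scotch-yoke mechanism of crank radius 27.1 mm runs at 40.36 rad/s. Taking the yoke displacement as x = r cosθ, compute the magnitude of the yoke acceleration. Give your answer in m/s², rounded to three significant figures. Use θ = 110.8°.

ω = 40.36 rad/s
x = r cosθ ⇒ ẍ = −rω² cosθ (ω constant).
|a| = rω²|cosθ| = 0.0271·(40.36)²·|cos 110.8°| = 15.676 m/s².

15.7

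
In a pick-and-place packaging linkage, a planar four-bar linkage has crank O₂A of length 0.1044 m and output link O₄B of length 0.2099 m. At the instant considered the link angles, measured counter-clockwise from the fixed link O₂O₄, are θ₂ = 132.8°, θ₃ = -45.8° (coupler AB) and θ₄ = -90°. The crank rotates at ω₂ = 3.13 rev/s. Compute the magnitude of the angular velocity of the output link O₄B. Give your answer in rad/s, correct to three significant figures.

ω₂ = 19.67 rad/s (from 3.13 rev/s).
Differentiating the loop-closure r₂e^{iθ₂}+r₃e^{iθ₃}=r₁+r₄e^{iθ₄} gives r₂ω₂e^{iθ₂}+r₃ω₃e^{iθ₃}=r₄ω₄e^{iθ₄}.
Eliminating the other unknown: ω₄ = r₂ω₂ sin(θ₂−θ₃) / [r₄ sin(θ₄−θ₃)].
Numerator sine = +0.02443; denominator sine = -0.69717.
Result = 0.1044·19.67·(+0.02443) / (0.2099·(-0.69717)) = -0.3428 rad/s; magnitude 0.3428 rad/s.

0.343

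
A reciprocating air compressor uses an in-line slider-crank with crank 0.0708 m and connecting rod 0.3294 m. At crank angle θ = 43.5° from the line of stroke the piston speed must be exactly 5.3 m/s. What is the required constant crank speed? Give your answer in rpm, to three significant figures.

For an in-line slider-crank, |v_piston| = rω|sinθ|·[1 + r cosθ/√(L² − r² sin²θ)].
With r = 0.0708 m, L = 0.3294 m, θ = 43.5°: the bracketed kinematic factor |dx/dθ| = 0.056418 m.
ω = v/|dx/dθ| = 5.3/0.056418 = 93.941 rad/s.
N = 60ω/(2π) = 897.07 rpm.

897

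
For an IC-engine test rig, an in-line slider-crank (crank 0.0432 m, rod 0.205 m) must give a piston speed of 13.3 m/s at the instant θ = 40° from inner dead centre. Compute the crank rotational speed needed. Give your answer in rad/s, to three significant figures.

For an in-line slider-crank, |v_piston| = rω|sinθ|·[1 + r cosθ/√(L² − r² sin²θ)].
With r = 0.0432 m, L = 0.205 m, θ = 40°: the bracketed kinematic factor |dx/dθ| = 0.032293 m.
ω = v/|dx/dθ| = 13.3/0.032293 = 411.86 rad/s.

412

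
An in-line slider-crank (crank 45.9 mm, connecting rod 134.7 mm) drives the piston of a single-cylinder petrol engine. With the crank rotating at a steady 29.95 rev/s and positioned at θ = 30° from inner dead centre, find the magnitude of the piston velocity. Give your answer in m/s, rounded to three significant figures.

5.61

ω = 2π·29.9 = 188.2 rad/s
For an in-line slider-crank, x = r cosθ + √(L² − r² sin²θ), so v = −rω sinθ·[1 + r cosθ/√(L² − r² sin²θ)].
With r = 0.0459 m, L = 0.1347 m, θ = 30°: √(L² − r² sin²θ) = 0.13273 m.
v = −0.0459·188.2·0.50000·[1 + 0.0459·0.86603/0.13273] = -5.6122 m/s.
|v| = 5.6122 m/s.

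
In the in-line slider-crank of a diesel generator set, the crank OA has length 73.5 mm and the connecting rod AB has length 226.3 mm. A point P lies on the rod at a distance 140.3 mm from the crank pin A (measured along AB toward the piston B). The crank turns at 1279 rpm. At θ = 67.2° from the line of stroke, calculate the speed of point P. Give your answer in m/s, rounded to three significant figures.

ω = 133.9 rad/s.  Crank-pin speed |V_A| = rω = 9.8443 m/s, perpendicular to OA.
Rod angle: sinφ = −(r/L) sinθ ⇒ φ = -17.422°; ω_rod = −rω cosθ/√(L²−r²sin²θ) = -17.668 rad/s.
V_P = V_A + ω_rod × AP, with AP = 0.1403 m along the rod.
Components: V_Px = −rω sinθ − a·ω_rod·sinφ = -9.8173 m/s;  V_Py = rω cosθ + a·ω_rod·cosφ = +1.4497 m/s.
|V_P| = √(V_Px² + V_Py²) = 9.9238 m/s.

9.92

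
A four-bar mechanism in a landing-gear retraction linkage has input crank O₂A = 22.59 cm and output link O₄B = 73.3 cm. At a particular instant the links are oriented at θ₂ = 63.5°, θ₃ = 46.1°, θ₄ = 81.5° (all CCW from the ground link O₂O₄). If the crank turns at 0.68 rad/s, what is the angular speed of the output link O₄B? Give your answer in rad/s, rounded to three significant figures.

ω₂ = 0.68 rad/s
Differentiating the loop-closure r₂e^{iθ₂}+r₃e^{iθ₃}=r₁+r₄e^{iθ₄} gives r₂ω₂e^{iθ₂}+r₃ω₃e^{iθ₃}=r₄ω₄e^{iθ₄}.
Eliminating the other unknown: ω₄ = r₂ω₂ sin(θ₂−θ₃) / [r₄ sin(θ₄−θ₃)].
Numerator sine = +0.29904; denominator sine = +0.57928.
Result = 0.2259·0.68·(+0.29904) / (0.733·(+0.57928)) = +0.10818 rad/s; magnitude 0.10818 rad/s.

0.108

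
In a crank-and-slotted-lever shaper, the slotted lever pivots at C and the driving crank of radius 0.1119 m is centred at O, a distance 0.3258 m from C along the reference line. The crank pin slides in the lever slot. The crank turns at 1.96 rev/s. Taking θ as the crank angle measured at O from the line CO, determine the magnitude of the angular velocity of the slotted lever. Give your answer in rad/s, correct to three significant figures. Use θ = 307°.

ω = 12.32 rad/s (from 1.96 rev/s).
Crank pin A relative to C: A = (d + r cosθ, r sinθ); lever angle φ = atan2(r sinθ, d + r cosθ).
Differentiating tanφ: φ̇ = rω(d cosθ + r)/(d² + r² + 2dr cosθ).
d² + r² + 2dr cosθ = |CA|² = 0.162548 m²;  d cosθ + r = +0.30797 m.
|ω_lever| = |0.1119·12.32·+0.30797| / 0.162548 = 2.6109 rad/s.

2.61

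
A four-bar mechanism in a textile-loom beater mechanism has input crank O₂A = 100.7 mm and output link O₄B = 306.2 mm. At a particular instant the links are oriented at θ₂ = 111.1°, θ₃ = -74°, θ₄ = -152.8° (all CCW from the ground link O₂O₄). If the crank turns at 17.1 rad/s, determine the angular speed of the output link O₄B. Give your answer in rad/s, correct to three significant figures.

0.510

ω₂ = 17.1 rad/s
Differentiating the loop-closure r₂e^{iθ₂}+r₃e^{iθ₃}=r₁+r₄e^{iθ₄} gives r₂ω₂e^{iθ₂}+r₃ω₃e^{iθ₃}=r₄ω₄e^{iθ₄}.
Eliminating the other unknown: ω₄ = r₂ω₂ sin(θ₂−θ₃) / [r₄ sin(θ₄−θ₃)].
Numerator sine = -0.08889; denominator sine = -0.98096.
Result = 0.1007·17.1·(-0.08889) / (0.3062·(-0.98096)) = +0.50962 rad/s; magnitude 0.50962 rad/s.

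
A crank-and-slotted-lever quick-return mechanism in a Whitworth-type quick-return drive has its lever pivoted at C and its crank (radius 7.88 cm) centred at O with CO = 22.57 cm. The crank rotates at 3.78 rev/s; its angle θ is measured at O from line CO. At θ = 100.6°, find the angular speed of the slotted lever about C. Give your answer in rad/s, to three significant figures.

1.38

ω = 23.75 rad/s (from 3.78 rev/s).
Crank pin A relative to C: A = (d + r cosθ, r sinθ); lever angle φ = atan2(r sinθ, d + r cosθ).
Differentiating tanφ: φ̇ = rω(d cosθ + r)/(d² + r² + 2dr cosθ).
d² + r² + 2dr cosθ = |CA|² = 0.0506067 m²;  d cosθ + r = +0.037282 m.
|ω_lever| = |0.0788·23.75·+0.037282| / 0.0506067 = 1.3788 rad/s.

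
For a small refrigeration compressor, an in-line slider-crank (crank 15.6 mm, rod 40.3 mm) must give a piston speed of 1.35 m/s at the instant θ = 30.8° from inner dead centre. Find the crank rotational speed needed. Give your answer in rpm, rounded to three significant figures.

1210

For an in-line slider-crank, |v_piston| = rω|sinθ|·[1 + r cosθ/√(L² − r² sin²θ)].
With r = 0.0156 m, L = 0.0403 m, θ = 30.8°: the bracketed kinematic factor |dx/dθ| = 0.010698 m.
ω = v/|dx/dθ| = 1.35/0.010698 = 126.2 rad/s.
N = 60ω/(2π) = 1205.1 rpm.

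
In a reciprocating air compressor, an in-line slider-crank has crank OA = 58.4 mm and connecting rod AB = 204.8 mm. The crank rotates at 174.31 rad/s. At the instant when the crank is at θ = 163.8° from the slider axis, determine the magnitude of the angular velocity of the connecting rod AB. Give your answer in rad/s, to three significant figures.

47.9

ω = 174.3 rad/s
The rod makes angle φ with the slider axis where L sinφ = r sinθ; differentiating, L cosφ·φ̇ = r ω cosθ.
L cosφ = √(L² − r² sin²θ) = 0.20415 m.
|ω_rod| = r ω |cosθ| / √(L² − r² sin²θ) = 0.0584·174.3·0.96029/0.20415 = 47.884 rad/s.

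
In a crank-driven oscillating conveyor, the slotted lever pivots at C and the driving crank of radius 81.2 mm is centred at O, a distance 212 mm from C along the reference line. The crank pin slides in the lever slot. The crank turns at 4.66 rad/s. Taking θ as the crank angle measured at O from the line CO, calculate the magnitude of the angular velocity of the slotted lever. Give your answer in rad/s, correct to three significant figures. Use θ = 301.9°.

ω = 4.66 rad/s
Crank pin A relative to C: A = (d + r cosθ, r sinθ); lever angle φ = atan2(r sinθ, d + r cosθ).
Differentiating tanφ: φ̇ = rω(d cosθ + r)/(d² + r² + 2dr cosθ).
d² + r² + 2dr cosθ = |CA|² = 0.0697309 m²;  d cosθ + r = +0.19323 m.
|ω_lever| = |0.0812·4.66·+0.19323| / 0.0697309 = 1.0485 rad/s.

1.05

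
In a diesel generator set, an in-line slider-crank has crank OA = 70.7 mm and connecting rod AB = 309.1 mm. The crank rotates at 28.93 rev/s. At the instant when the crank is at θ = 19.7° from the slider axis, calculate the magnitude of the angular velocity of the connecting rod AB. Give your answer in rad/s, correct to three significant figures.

39.3

ω = 181.8 rad/s (converted from 28.93 rev/s).
The rod makes angle φ with the slider axis where L sinφ = r sinθ; differentiating, L cosφ·φ̇ = r ω cosθ.
L cosφ = √(L² − r² sin²θ) = 0.30818 m.
|ω_rod| = r ω |cosθ| / √(L² − r² sin²θ) = 0.0707·181.8·0.94147/0.30818 = 39.26 rad/s.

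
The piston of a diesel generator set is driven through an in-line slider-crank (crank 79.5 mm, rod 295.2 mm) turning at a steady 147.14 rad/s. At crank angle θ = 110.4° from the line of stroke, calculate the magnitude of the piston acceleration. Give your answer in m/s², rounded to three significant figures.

ω = 147.1 rad/s
x(θ) = r cosθ + √(L² − r² sin²θ); with ω constant, a = ω²·d²x/dθ².
d²x/dθ² = −r cosθ − r²(cos2θ)/√u − r⁴ sin²2θ/(4u^{3/2}),  u = L² − r² sin²θ = 0.0815907 m².
Substituting r = 0.0795 m, L = 0.2952 m, θ = 110.4°: d²x/dθ² = +0.044278 m.
a = ω²·d²x/dθ² = (147.1)²·(+0.044278) = +958.63 m/s²;  |a| = 958.63 m/s².

959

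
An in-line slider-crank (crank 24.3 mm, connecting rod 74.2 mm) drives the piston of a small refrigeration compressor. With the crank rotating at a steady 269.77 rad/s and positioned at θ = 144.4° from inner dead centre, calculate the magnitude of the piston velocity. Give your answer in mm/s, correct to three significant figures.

2780

ω = 269.8 rad/s
For an in-line slider-crank, x = r cosθ + √(L² − r² sin²θ), so v = −rω sinθ·[1 + r cosθ/√(L² − r² sin²θ)].
With r = 0.0243 m, L = 0.0742 m, θ = 144.4°: √(L² − r² sin²θ) = 0.072839 m.
v = −0.0243·269.8·0.58212·[1 + 0.0243·-0.81310/0.072839] = -2.7809 m/s.
|v| = 2.7809 m/s = 2780.9 mm/s.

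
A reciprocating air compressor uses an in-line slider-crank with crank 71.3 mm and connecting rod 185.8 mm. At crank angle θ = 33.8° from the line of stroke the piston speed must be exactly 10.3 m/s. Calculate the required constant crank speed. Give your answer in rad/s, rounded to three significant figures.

For an in-line slider-crank, |v_piston| = rω|sinθ|·[1 + r cosθ/√(L² − r² sin²θ)].
With r = 0.0713 m, L = 0.1858 m, θ = 33.8°: the bracketed kinematic factor |dx/dθ| = 0.052611 m.
ω = v/|dx/dθ| = 10.3/0.052611 = 195.78 rad/s.

196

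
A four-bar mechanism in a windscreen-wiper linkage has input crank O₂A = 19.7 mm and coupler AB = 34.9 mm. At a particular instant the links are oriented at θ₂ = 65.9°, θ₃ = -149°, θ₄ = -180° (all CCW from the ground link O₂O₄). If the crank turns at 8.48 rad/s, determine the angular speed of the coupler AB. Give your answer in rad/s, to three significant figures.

8.48

ω₂ = 8.48 rad/s
Differentiating the loop-closure r₂e^{iθ₂}+r₃e^{iθ₃}=r₁+r₄e^{iθ₄} gives r₂ω₂e^{iθ₂}+r₃ω₃e^{iθ₃}=r₄ω₄e^{iθ₄}.
Eliminating the other unknown: ω₃ = r₂ω₂ sin(θ₄−θ₂) / [r₃ sin(θ₃−θ₄)].
Numerator sine = +0.91283; denominator sine = +0.51504.
Result = 0.0197·8.48·(+0.91283) / (0.0349·(+0.51504)) = +8.4838 rad/s; magnitude 8.4838 rad/s.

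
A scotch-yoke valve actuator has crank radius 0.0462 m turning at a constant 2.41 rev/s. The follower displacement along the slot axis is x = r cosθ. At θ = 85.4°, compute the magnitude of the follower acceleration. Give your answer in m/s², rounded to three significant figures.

0.850

ω = 15.14 rad/s (from 2.41 rev/s).
x = r cosθ ⇒ ẍ = −rω² cosθ (ω constant).
|a| = rω²|cosθ| = 0.0462·(15.14)²·|cos 85.4°| = 0.84958 m/s².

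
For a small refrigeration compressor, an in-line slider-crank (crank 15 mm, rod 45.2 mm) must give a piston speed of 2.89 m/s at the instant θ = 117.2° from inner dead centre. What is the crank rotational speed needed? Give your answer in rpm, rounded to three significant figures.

2460

For an in-line slider-crank, |v_piston| = rω|sinθ|·[1 + r cosθ/√(L² − r² sin²θ)].
With r = 0.015 m, L = 0.0452 m, θ = 117.2°: the bracketed kinematic factor |dx/dθ| = 0.011223 m.
ω = v/|dx/dθ| = 2.89/0.011223 = 257.5 rad/s.
N = 60ω/(2π) = 2459 rpm.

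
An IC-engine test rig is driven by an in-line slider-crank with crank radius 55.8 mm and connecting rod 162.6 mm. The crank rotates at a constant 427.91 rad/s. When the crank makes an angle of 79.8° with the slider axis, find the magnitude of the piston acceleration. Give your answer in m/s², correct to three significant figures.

ω = 427.9 rad/s
x(θ) = r cosθ + √(L² − r² sin²θ); with ω constant, a = ω²·d²x/dθ².
d²x/dθ² = −r cosθ − r²(cos2θ)/√u − r⁴ sin²2θ/(4u^{3/2}),  u = L² − r² sin²θ = 0.0234228 m².
Substituting r = 0.0558 m, L = 0.1626 m, θ = 79.8°: d²x/dθ² = +0.0091052 m.
a = ω²·d²x/dθ² = (427.9)²·(+0.0091052) = +1667.2 m/s²;  |a| = 1667.2 m/s².

1670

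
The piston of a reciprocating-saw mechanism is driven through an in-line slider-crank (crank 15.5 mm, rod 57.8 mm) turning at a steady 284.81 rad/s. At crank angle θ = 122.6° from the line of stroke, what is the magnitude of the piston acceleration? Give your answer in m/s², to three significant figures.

817

ω = 284.8 rad/s
x(θ) = r cosθ + √(L² − r² sin²θ); with ω constant, a = ω²·d²x/dθ².
d²x/dθ² = −r cosθ − r²(cos2θ)/√u − r⁴ sin²2θ/(4u^{3/2}),  u = L² − r² sin²θ = 0.00317033 m².
Substituting r = 0.0155 m, L = 0.0578 m, θ = 122.6°: d²x/dθ² = +0.010074 m.
a = ω²·d²x/dθ² = (284.8)²·(+0.010074) = +817.18 m/s²;  |a| = 817.18 m/s².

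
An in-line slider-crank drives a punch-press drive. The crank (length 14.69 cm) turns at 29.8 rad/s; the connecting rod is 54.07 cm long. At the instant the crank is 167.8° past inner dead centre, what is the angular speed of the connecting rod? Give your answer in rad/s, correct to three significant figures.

7.93

ω = 29.8 rad/s
The rod makes angle φ with the slider axis where L sinφ = r sinθ; differentiating, L cosφ·φ̇ = r ω cosθ.
L cosφ = √(L² − r² sin²θ) = 0.53981 m.
|ω_rod| = r ω |cosθ| / √(L² − r² sin²θ) = 0.1469·29.8·0.97742/0.53981 = 7.9264 rad/s.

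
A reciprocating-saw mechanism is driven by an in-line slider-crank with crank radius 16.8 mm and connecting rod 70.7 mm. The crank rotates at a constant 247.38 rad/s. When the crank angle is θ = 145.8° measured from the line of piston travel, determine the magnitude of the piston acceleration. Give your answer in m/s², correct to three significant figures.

757

ω = 247.4 rad/s
x(θ) = r cosθ + √(L² − r² sin²θ); with ω constant, a = ω²·d²x/dθ².
d²x/dθ² = −r cosθ − r²(cos2θ)/√u − r⁴ sin²2θ/(4u^{3/2}),  u = L² − r² sin²θ = 0.00490932 m².
Substituting r = 0.0168 m, L = 0.0707 m, θ = 145.8°: d²x/dθ² = +0.012362 m.
a = ω²·d²x/dθ² = (247.4)²·(+0.012362) = +756.52 m/s²;  |a| = 756.52 m/s².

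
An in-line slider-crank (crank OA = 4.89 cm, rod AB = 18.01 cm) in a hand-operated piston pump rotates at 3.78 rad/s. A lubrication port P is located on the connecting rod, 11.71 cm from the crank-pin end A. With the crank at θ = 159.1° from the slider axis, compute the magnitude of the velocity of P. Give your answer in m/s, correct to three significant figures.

ω = 3.78 rad/s.  Crank-pin speed |V_A| = rω = 0.18484 m/s, perpendicular to OA.
Rod angle: sinφ = −(r/L) sinθ ⇒ φ = -5.558°; ω_rod = −rω cosθ/√(L²−r²sin²θ) = +0.96333 rad/s.
V_P = V_A + ω_rod × AP, with AP = 0.1171 m along the rod.
Components: V_Px = −rω sinθ − a·ω_rod·sinφ = -0.055014 m/s;  V_Py = rω cosθ + a·ω_rod·cosφ = -0.060405 m/s.
|V_P| = √(V_Px² + V_Py²) = 0.081702 m/s.

0.0817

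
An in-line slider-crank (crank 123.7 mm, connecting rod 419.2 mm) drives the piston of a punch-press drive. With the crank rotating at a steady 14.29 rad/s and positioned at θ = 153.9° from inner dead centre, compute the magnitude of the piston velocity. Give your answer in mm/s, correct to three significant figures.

570

ω = 14.29 rad/s
For an in-line slider-crank, x = r cosθ + √(L² − r² sin²θ), so v = −rω sinθ·[1 + r cosθ/√(L² − r² sin²θ)].
With r = 0.1237 m, L = 0.4192 m, θ = 153.9°: √(L² − r² sin²θ) = 0.41565 m.
v = −0.1237·14.29·0.43994·[1 + 0.1237·-0.89803/0.41565] = -0.56983 m/s.
|v| = 0.56983 m/s = 569.83 mm/s.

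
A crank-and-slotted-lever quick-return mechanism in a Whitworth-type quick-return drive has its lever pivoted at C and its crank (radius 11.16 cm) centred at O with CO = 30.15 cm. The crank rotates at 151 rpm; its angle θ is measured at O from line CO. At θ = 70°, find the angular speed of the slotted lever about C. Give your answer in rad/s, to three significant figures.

3.00

ω = 15.81 rad/s (from 151 rpm).
Crank pin A relative to C: A = (d + r cosθ, r sinθ); lever angle φ = atan2(r sinθ, d + r cosθ).
Differentiating tanφ: φ̇ = rω(d cosθ + r)/(d² + r² + 2dr cosθ).
d² + r² + 2dr cosθ = |CA|² = 0.126373 m²;  d cosθ + r = +0.21472 m.
|ω_lever| = |0.1116·15.81·+0.21472| / 0.126373 = 2.9984 rad/s.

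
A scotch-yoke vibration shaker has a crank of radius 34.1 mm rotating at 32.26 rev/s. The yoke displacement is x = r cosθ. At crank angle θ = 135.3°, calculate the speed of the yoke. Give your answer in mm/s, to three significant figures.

4860

ω = 202.7 rad/s (from 32.26 rev/s).
x = r cosθ ⇒ ẋ = −rω sinθ.
|v| = rω|sinθ| = 0.0341·202.7·|sin 135.3°| = 4.8618 m/s = 4861.8 mm/s.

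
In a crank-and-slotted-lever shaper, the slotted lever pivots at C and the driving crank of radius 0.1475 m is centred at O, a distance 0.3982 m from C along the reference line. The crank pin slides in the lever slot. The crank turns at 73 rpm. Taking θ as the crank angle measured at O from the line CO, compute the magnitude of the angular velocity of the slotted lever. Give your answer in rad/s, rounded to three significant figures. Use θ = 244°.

0.237

ω = 7.645 rad/s (from 73 rpm).
Crank pin A relative to C: A = (d + r cosθ, r sinθ); lever angle φ = atan2(r sinθ, d + r cosθ).
Differentiating tanφ: φ̇ = rω(d cosθ + r)/(d² + r² + 2dr cosθ).
d² + r² + 2dr cosθ = |CA|² = 0.128824 m²;  d cosθ + r = -0.027059 m.
|ω_lever| = |0.1475·7.645·-0.027059| / 0.128824 = 0.23684 rad/s.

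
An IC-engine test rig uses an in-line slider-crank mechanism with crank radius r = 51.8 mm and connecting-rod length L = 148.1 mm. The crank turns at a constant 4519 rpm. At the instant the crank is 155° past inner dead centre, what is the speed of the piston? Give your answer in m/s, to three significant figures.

ω = 2π·4519/60 = 473.2 rad/s
For an in-line slider-crank, x = r cosθ + √(L² − r² sin²θ), so v = −rω sinθ·[1 + r cosθ/√(L² − r² sin²θ)].
With r = 0.0518 m, L = 0.1481 m, θ = 155°: √(L² − r² sin²θ) = 0.14647 m.
v = −0.0518·473.2·0.42262·[1 + 0.0518·-0.90631/0.14647] = -7.0393 m/s.
|v| = 7.0393 m/s.

7.04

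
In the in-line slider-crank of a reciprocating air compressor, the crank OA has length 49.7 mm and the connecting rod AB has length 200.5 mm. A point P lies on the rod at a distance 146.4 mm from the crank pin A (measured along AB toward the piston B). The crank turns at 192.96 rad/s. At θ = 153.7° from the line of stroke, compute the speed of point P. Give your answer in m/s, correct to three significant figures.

ω = 193 rad/s.  Crank-pin speed |V_A| = rω = 9.5901 m/s, perpendicular to OA.
Rod angle: sinφ = −(r/L) sinθ ⇒ φ = -6.305°; ω_rod = −rω cosθ/√(L²−r²sin²θ) = +43.141 rad/s.
V_P = V_A + ω_rod × AP, with AP = 0.1464 m along the rod.
Components: V_Px = −rω sinθ − a·ω_rod·sinφ = -3.5554 m/s;  V_Py = rω cosθ + a·ω_rod·cosφ = -2.3198 m/s.
|V_P| = √(V_Px² + V_Py²) = 4.2453 m/s.

4.25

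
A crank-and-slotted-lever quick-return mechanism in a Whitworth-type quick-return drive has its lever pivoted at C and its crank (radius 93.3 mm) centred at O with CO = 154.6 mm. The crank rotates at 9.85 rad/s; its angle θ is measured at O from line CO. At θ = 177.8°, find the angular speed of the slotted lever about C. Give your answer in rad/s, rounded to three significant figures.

14.9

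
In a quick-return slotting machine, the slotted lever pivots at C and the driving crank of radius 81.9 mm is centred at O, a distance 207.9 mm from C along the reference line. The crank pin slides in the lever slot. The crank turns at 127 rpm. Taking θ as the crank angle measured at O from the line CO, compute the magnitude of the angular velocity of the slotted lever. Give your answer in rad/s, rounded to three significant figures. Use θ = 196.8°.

7.36

ω = 13.3 rad/s (from 127 rpm).
Crank pin A relative to C: A = (d + r cosθ, r sinθ); lever angle φ = atan2(r sinθ, d + r cosθ).
Differentiating tanφ: φ̇ = rω(d cosθ + r)/(d² + r² + 2dr cosθ).
d² + r² + 2dr cosθ = |CA|² = 0.0173294 m²;  d cosθ + r = -0.11713 m.
|ω_lever| = |0.0819·13.3·-0.11713| / 0.0173294 = 7.3619 rad/s.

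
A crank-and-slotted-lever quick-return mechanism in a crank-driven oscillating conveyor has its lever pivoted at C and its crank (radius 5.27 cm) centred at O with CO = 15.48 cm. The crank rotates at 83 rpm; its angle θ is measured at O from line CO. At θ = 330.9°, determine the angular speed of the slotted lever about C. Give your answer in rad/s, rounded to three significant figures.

ω = 8.692 rad/s (from 83 rpm).
Crank pin A relative to C: A = (d + r cosθ, r sinθ); lever angle φ = atan2(r sinθ, d + r cosθ).
Differentiating tanφ: φ̇ = rω(d cosθ + r)/(d² + r² + 2dr cosθ).
d² + r² + 2dr cosθ = |CA|² = 0.0409967 m²;  d cosθ + r = +0.18796 m.
|ω_lever| = |0.0527·8.692·+0.18796| / 0.0409967 = 2.1001 rad/s.

2.10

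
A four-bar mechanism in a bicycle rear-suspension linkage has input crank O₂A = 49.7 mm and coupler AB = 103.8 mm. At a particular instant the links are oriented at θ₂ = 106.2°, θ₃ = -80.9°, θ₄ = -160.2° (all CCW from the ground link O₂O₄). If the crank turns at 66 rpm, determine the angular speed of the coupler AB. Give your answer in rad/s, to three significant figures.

ω₂ = 6.912 rad/s (from 66 rpm).
Differentiating the loop-closure r₂e^{iθ₂}+r₃e^{iθ₃}=r₁+r₄e^{iθ₄} gives r₂ω₂e^{iθ₂}+r₃ω₃e^{iθ₃}=r₄ω₄e^{iθ₄}.
Eliminating the other unknown: ω₃ = r₂ω₂ sin(θ₄−θ₂) / [r₃ sin(θ₃−θ₄)].
Numerator sine = +0.99803; denominator sine = +0.98261.
Result = 0.0497·6.912·(+0.99803) / (0.1038·(+0.98261)) = +3.3612 rad/s; magnitude 3.3612 rad/s.

3.36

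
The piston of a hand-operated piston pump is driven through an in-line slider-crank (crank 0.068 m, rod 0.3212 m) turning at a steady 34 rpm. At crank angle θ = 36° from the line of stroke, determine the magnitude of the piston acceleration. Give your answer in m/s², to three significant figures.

ω = 2π·34/60 = 3.56 rad/s
x(θ) = r cosθ + √(L² − r² sin²θ); with ω constant, a = ω²·d²x/dθ².
d²x/dθ² = −r cosθ − r²(cos2θ)/√u − r⁴ sin²2θ/(4u^{3/2}),  u = L² − r² sin²θ = 0.101572 m².
Substituting r = 0.068 m, L = 0.3212 m, θ = 36°: d²x/dθ² = -0.059646 m.
a = ω²·d²x/dθ² = (3.56)²·(-0.059646) = -0.75613 m/s²;  |a| = 0.75613 m/s².

0.756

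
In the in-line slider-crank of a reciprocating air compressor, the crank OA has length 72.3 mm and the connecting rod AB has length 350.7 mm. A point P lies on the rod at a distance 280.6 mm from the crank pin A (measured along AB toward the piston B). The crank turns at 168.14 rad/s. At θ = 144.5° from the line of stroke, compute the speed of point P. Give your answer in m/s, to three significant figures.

6.42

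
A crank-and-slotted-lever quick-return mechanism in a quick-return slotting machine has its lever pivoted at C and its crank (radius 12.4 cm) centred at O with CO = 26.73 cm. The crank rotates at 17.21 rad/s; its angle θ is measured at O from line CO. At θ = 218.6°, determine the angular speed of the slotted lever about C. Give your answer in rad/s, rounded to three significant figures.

5.17

ω = 17.21 rad/s
Crank pin A relative to C: A = (d + r cosθ, r sinθ); lever angle φ = atan2(r sinθ, d + r cosθ).
Differentiating tanφ: φ̇ = rω(d cosθ + r)/(d² + r² + 2dr cosθ).
d² + r² + 2dr cosθ = |CA|² = 0.035018 m²;  d cosθ + r = -0.0849 m.
|ω_lever| = |0.124·17.21·-0.0849| / 0.035018 = 5.1739 rad/s.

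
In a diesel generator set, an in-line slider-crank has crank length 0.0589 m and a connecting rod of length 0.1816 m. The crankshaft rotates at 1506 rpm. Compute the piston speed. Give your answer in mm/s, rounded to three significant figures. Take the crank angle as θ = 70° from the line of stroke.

ω = 2π·1506/60 = 157.7 rad/s
For an in-line slider-crank, x = r cosθ + √(L² − r² sin²θ), so v = −rω sinθ·[1 + r cosθ/√(L² − r² sin²θ)].
With r = 0.0589 m, L = 0.1816 m, θ = 70°: √(L² − r² sin²θ) = 0.17296 m.
v = −0.0589·157.7·0.93969·[1 + 0.0589·0.34202/0.17296] = -9.7455 m/s.
|v| = 9.7455 m/s = 9745.5 mm/s.

9750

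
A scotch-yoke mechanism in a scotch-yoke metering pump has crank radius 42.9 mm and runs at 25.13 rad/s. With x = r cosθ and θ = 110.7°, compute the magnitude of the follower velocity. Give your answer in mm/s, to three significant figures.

ω = 25.13 rad/s
x = r cosθ ⇒ ẋ = −rω sinθ.
|v| = rω|sinθ| = 0.0429·25.13·|sin 110.7°| = 1.0085 m/s = 1008.5 mm/s.

1010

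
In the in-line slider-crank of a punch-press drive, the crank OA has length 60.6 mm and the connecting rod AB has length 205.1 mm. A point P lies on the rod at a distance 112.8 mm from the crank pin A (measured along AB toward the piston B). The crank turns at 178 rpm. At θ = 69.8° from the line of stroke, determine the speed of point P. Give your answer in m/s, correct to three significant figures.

1.14

ω = 18.64 rad/s.  Crank-pin speed |V_A| = rω = 1.1296 m/s, perpendicular to OA.
Rod angle: sinφ = −(r/L) sinθ ⇒ φ = -16.099°; ω_rod = −rω cosθ/√(L²−r²sin²θ) = -1.9794 rad/s.
V_P = V_A + ω_rod × AP, with AP = 0.1128 m along the rod.
Components: V_Px = −rω sinθ − a·ω_rod·sinφ = -1.122 m/s;  V_Py = rω cosθ + a·ω_rod·cosφ = +0.17553 m/s.
|V_P| = √(V_Px² + V_Py²) = 1.1357 m/s.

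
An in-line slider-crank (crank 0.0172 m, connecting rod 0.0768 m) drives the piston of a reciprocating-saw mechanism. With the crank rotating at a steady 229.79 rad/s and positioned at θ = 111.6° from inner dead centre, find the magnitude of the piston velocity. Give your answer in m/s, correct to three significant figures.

ω = 229.8 rad/s
For an in-line slider-crank, x = r cosθ + √(L² − r² sin²θ), so v = −rω sinθ·[1 + r cosθ/√(L² − r² sin²θ)].
With r = 0.0172 m, L = 0.0768 m, θ = 111.6°: √(L² − r² sin²θ) = 0.075117 m.
v = −0.0172·229.8·0.92978·[1 + 0.0172·-0.36812/0.075117] = -3.3651 m/s.
|v| = 3.3651 m/s.

3.37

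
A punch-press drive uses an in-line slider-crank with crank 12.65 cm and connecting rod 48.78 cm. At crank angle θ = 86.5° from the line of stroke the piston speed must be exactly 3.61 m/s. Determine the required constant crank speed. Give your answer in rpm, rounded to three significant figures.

269

For an in-line slider-crank, |v_piston| = rω|sinθ|·[1 + r cosθ/√(L² − r² sin²θ)].
With r = 0.1265 m, L = 0.4878 m, θ = 86.5°: the bracketed kinematic factor |dx/dθ| = 0.12833 m.
ω = v/|dx/dθ| = 3.61/0.12833 = 28.13 rad/s.
N = 60ω/(2π) = 268.62 rpm.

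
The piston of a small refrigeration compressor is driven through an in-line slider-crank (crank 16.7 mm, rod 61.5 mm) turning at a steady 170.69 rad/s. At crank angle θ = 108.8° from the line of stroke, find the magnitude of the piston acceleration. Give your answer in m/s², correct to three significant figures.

264

ω = 170.7 rad/s
x(θ) = r cosθ + √(L² − r² sin²θ); with ω constant, a = ω²·d²x/dθ².
d²x/dθ² = −r cosθ − r²(cos2θ)/√u − r⁴ sin²2θ/(4u^{3/2}),  u = L² − r² sin²θ = 0.00353232 m².
Substituting r = 0.0167 m, L = 0.0615 m, θ = 108.8°: d²x/dθ² = +0.0090652 m.
a = ω²·d²x/dθ² = (170.7)²·(+0.0090652) = +264.11 m/s²;  |a| = 264.11 m/s².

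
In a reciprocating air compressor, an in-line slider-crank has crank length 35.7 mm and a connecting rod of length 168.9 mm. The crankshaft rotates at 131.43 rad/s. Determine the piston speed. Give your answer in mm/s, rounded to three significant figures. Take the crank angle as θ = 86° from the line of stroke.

4750

ω = 131.4 rad/s
For an in-line slider-crank, x = r cosθ + √(L² − r² sin²θ), so v = −rω sinθ·[1 + r cosθ/√(L² − r² sin²θ)].
With r = 0.0357 m, L = 0.1689 m, θ = 86°: √(L² − r² sin²θ) = 0.1651 m.
v = −0.0357·131.4·0.99756·[1 + 0.0357·0.06976/0.1651] = -4.7512 m/s.
|v| = 4.7512 m/s = 4751.2 mm/s.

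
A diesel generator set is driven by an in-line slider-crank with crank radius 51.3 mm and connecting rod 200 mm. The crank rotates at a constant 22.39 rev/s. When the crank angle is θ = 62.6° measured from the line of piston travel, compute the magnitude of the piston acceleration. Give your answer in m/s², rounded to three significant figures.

316

ω = 2π·22.4 = 140.7 rad/s
x(θ) = r cosθ + √(L² − r² sin²θ); with ω constant, a = ω²·d²x/dθ².
d²x/dθ² = −r cosθ − r²(cos2θ)/√u − r⁴ sin²2θ/(4u^{3/2}),  u = L² − r² sin²θ = 0.0379257 m².
Substituting r = 0.0513 m, L = 0.2 m, θ = 62.6°: d²x/dθ² = -0.015975 m.
a = ω²·d²x/dθ² = (140.7)²·(-0.015975) = -316.16 m/s²;  |a| = 316.16 m/s².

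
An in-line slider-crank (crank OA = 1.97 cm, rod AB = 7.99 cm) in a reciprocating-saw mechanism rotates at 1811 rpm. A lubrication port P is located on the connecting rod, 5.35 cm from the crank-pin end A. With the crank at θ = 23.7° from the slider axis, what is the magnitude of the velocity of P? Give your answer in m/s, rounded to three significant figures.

2.07

ω = 189.6 rad/s.  Crank-pin speed |V_A| = rω = 3.7361 m/s, perpendicular to OA.
Rod angle: sinφ = −(r/L) sinθ ⇒ φ = -5.688°; ω_rod = −rω cosθ/√(L²−r²sin²θ) = -43.027 rad/s.
V_P = V_A + ω_rod × AP, with AP = 0.0535 m along the rod.
Components: V_Px = −rω sinθ − a·ω_rod·sinφ = -1.7298 m/s;  V_Py = rω cosθ + a·ω_rod·cosφ = +1.1303 m/s.
|V_P| = √(V_Px² + V_Py²) = 2.0664 m/s.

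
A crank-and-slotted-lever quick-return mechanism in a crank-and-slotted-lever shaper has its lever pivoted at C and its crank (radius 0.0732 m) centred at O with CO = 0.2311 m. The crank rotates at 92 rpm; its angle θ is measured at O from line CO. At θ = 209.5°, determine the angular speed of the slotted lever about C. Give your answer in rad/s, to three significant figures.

3.08

ω = 9.634 rad/s (from 92 rpm).
Crank pin A relative to C: A = (d + r cosθ, r sinθ); lever angle φ = atan2(r sinθ, d + r cosθ).
Differentiating tanφ: φ̇ = rω(d cosθ + r)/(d² + r² + 2dr cosθ).
d² + r² + 2dr cosθ = |CA|² = 0.0293187 m²;  d cosθ + r = -0.12794 m.
|ω_lever| = |0.0732·9.634·-0.12794| / 0.0293187 = 3.0774 rad/s.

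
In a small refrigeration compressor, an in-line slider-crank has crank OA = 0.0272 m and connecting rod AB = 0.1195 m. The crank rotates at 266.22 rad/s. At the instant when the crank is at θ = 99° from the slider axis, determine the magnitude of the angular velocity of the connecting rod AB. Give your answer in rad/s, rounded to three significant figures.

ω = 266.2 rad/s
The rod makes angle φ with the slider axis where L sinφ = r sinθ; differentiating, L cosφ·φ̇ = r ω cosθ.
L cosφ = √(L² − r² sin²θ) = 0.11644 m.
|ω_rod| = r ω |cosθ| / √(L² − r² sin²θ) = 0.0272·266.2·0.15643/0.11644 = 9.7283 rad/s.

9.73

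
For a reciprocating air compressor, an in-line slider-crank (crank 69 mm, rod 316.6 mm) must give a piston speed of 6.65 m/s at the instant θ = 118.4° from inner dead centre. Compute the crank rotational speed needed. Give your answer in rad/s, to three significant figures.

123

For an in-line slider-crank, |v_piston| = rω|sinθ|·[1 + r cosθ/√(L² − r² sin²θ)].
With r = 0.069 m, L = 0.3166 m, θ = 118.4°: the bracketed kinematic factor |dx/dθ| = 0.054285 m.
ω = v/|dx/dθ| = 6.65/0.054285 = 122.5 rad/s.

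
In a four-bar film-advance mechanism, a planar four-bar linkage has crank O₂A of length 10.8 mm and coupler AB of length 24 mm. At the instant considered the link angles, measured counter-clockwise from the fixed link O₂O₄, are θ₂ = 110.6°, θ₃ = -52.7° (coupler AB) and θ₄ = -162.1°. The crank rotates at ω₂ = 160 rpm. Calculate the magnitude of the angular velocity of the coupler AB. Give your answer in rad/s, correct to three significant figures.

ω₂ = 16.76 rad/s (from 160 rpm).
Differentiating the loop-closure r₂e^{iθ₂}+r₃e^{iθ₃}=r₁+r₄e^{iθ₄} gives r₂ω₂e^{iθ₂}+r₃ω₃e^{iθ₃}=r₄ω₄e^{iθ₄}.
Eliminating the other unknown: ω₃ = r₂ω₂ sin(θ₄−θ₂) / [r₃ sin(θ₃−θ₄)].
Numerator sine = +0.99889; denominator sine = +0.94322.
Result = 0.0108·16.76·(+0.99889) / (0.024·(+0.94322)) = +7.9848 rad/s; magnitude 7.9848 rad/s.

7.98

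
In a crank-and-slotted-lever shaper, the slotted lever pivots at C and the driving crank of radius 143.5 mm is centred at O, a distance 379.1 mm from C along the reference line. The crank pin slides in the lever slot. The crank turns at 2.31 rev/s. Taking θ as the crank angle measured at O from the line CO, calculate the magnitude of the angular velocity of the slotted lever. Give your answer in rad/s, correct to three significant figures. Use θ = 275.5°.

2.14

ω = 14.51 rad/s (from 2.31 rev/s).
Crank pin A relative to C: A = (d + r cosθ, r sinθ); lever angle φ = atan2(r sinθ, d + r cosθ).
Differentiating tanφ: φ̇ = rω(d cosθ + r)/(d² + r² + 2dr cosθ).
d² + r² + 2dr cosθ = |CA|² = 0.174737 m²;  d cosθ + r = +0.17984 m.
|ω_lever| = |0.1435·14.51·+0.17984| / 0.174737 = 2.1435 rad/s.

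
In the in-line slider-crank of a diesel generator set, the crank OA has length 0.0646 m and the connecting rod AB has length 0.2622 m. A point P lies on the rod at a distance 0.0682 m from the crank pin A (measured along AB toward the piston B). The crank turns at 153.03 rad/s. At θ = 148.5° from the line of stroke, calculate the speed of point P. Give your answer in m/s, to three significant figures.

7.92

ω = 153 rad/s.  Crank-pin speed |V_A| = rω = 9.8857 m/s, perpendicular to OA.
Rod angle: sinφ = −(r/L) sinθ ⇒ φ = -7.396°; ω_rod = −rω cosθ/√(L²−r²sin²θ) = +32.417 rad/s.
V_P = V_A + ω_rod × AP, with AP = 0.0682 m along the rod.
Components: V_Px = −rω sinθ − a·ω_rod·sinφ = -4.8807 m/s;  V_Py = rω cosθ + a·ω_rod·cosφ = -6.2365 m/s.
|V_P| = √(V_Px² + V_Py²) = 7.9193 m/s.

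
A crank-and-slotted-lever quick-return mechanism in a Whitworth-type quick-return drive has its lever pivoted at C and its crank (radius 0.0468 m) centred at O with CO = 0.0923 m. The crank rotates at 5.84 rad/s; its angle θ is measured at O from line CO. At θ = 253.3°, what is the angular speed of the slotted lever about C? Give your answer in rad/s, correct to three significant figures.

0.674

ω = 5.84 rad/s
Crank pin A relative to C: A = (d + r cosθ, r sinθ); lever angle φ = atan2(r sinθ, d + r cosθ).
Differentiating tanφ: φ̇ = rω(d cosθ + r)/(d² + r² + 2dr cosθ).
d² + r² + 2dr cosθ = |CA|² = 0.00822694 m²;  d cosθ + r = +0.020277 m.
|ω_lever| = |0.0468·5.84·+0.020277| / 0.00822694 = 0.67362 rad/s.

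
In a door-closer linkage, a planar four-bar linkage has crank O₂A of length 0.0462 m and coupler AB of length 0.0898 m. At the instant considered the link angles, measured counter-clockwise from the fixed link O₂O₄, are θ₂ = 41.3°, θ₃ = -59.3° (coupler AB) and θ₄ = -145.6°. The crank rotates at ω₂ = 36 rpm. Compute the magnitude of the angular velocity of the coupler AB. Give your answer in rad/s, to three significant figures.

ω₂ = 3.77 rad/s (from 36 rpm).
Differentiating the loop-closure r₂e^{iθ₂}+r₃e^{iθ₃}=r₁+r₄e^{iθ₄} gives r₂ω₂e^{iθ₂}+r₃ω₃e^{iθ₃}=r₄ω₄e^{iθ₄}.
Eliminating the other unknown: ω₃ = r₂ω₂ sin(θ₄−θ₂) / [r₃ sin(θ₃−θ₄)].
Numerator sine = +0.12014; denominator sine = +0.99792.
Result = 0.0462·3.77·(+0.12014) / (0.0898·(+0.99792)) = +0.2335 rad/s; magnitude 0.2335 rad/s.

0.233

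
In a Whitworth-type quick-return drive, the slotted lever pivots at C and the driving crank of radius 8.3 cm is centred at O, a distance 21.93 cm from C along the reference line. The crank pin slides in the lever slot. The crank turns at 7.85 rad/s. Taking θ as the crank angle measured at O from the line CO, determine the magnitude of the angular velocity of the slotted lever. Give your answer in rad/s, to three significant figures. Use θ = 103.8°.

0.432

ω = 7.85 rad/s
Crank pin A relative to C: A = (d + r cosθ, r sinθ); lever angle φ = atan2(r sinθ, d + r cosθ).
Differentiating tanφ: φ̇ = rω(d cosθ + r)/(d² + r² + 2dr cosθ).
d² + r² + 2dr cosθ = |CA|² = 0.046298 m²;  d cosθ + r = +0.03069 m.
|ω_lever| = |0.083·7.85·+0.03069| / 0.046298 = 0.43189 rad/s.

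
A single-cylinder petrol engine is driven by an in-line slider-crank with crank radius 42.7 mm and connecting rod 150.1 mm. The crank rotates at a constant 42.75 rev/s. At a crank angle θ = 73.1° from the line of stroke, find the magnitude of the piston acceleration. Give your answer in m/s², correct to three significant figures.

145

ω = 2π·42.8 = 268.6 rad/s
x(θ) = r cosθ + √(L² − r² sin²θ); with ω constant, a = ω²·d²x/dθ².
d²x/dθ² = −r cosθ − r²(cos2θ)/√u − r⁴ sin²2θ/(4u^{3/2}),  u = L² − r² sin²θ = 0.0208608 m².
Substituting r = 0.0427 m, L = 0.1501 m, θ = 73.1°: d²x/dθ² = -0.0020082 m.
a = ω²·d²x/dθ² = (268.6)²·(-0.0020082) = -144.89 m/s²;  |a| = 144.89 m/s².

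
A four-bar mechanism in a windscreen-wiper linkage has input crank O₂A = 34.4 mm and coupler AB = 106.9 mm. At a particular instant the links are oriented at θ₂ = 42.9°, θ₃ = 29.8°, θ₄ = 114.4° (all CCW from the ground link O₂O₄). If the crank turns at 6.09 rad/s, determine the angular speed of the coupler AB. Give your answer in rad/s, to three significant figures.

ω₂ = 6.09 rad/s
Differentiating the loop-closure r₂e^{iθ₂}+r₃e^{iθ₃}=r₁+r₄e^{iθ₄} gives r₂ω₂e^{iθ₂}+r₃ω₃e^{iθ₃}=r₄ω₄e^{iθ₄}.
Eliminating the other unknown: ω₃ = r₂ω₂ sin(θ₄−θ₂) / [r₃ sin(θ₃−θ₄)].
Numerator sine = +0.94832; denominator sine = -0.99556.
Result = 0.0344·6.09·(+0.94832) / (0.1069·(-0.99556)) = -1.8668 rad/s; magnitude 1.8668 rad/s.

1.87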